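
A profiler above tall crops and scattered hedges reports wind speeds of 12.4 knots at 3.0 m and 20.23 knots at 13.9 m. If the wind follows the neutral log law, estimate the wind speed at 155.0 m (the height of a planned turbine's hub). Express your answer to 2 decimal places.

32.55 knots

Log law: V ∝ ln(z/z₀). From the pair, with r = V₁/V₂ = 0.61295,
ln z₀ = (ln z₁ − r·ln z₂)/(1 − r) = (1.0986 − 0.61295×2.6319)/0.38705 = -1.3296 → z₀ = 0.2646 m
V₃ = V₁ · ln(z₃/z₀)/ln(z₁/z₀) = 12.4 × 6.3730/2.4282 = 32.5450 knots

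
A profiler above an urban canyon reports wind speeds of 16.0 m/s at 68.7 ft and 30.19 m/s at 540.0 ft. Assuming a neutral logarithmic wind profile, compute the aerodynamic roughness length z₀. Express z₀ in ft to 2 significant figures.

z₀ ≈ 6.7 ft

Log law: V(z) ∝ ln(z/z₀). With r = V₁/V₂ = 16.0/30.19 = 0.52998,
r · ln(z₂/z₀) = ln(z₁/z₀) ⇒ ln z₀ = (ln z₁ − r·ln z₂)/(1 − r)
ln z₀ = (4.22975 − 0.52998×6.29157) / 0.47002 = 1.9049
z₀ = exp(1.9049) = 6.719 ft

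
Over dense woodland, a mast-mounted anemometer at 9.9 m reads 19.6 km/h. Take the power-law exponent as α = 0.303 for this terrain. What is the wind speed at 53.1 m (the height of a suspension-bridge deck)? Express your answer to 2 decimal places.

32.60 km/h

Power-law profile: V₂ = V₁ · (z₂/z₁)^α
V₂ = 19.6 × (53.1/9.9)^0.303 = 19.6 × (5.3636)^0.303
    = 19.6 × 1.6635 = 32.6049 km/h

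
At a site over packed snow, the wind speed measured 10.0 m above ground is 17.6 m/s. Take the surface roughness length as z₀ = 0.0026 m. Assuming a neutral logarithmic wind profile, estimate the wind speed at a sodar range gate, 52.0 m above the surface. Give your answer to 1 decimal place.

Log law: V(z) ∝ ln(z/z₀), so V₂/V₁ = ln(z₂/z₀) / ln(z₁/z₀).
ln(52.0/0.0026) = 9.9035, ln(10.0/0.0026) = 8.2548
V₂ = 17.6 × 9.9035/8.2548 = 17.6 × 1.1997 = 21.1151 m/s

21.1 m/s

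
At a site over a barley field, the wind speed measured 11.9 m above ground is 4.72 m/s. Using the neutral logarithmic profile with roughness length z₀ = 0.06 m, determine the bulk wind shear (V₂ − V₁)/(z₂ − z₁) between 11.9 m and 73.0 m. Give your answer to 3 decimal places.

Log law: V₂ = V₁ · ln(z₂/z₀)/ln(z₁/z₀) = 4.72 × 7.1039/5.2899 = 6.3385 m/s
ΔV/Δz = (6.3385 − 4.72)/(73.0 − 11.9) = 1.6185/61.1000 = 0.02649 m/s/m

0.026 m/s/m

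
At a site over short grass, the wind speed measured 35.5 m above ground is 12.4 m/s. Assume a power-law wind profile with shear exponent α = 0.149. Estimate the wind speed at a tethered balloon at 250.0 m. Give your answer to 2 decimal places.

Power-law profile: V₂ = V₁ · (z₂/z₁)^α
V₂ = 12.4 × (250.0/35.5)^0.149 = 12.4 × (7.0423)^0.149
    = 12.4 × 1.3375 = 16.5856 m/s

16.59 m/s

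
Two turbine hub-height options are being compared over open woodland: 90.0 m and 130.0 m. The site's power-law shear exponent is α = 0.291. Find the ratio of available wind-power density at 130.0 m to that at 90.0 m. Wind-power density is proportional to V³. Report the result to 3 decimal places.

Speed ratio: V_B/V_A = (z_B/z_A)^α = (130.0/90.0)^0.291 = (1.4444)^0.291 = 1.11294
Power-density ratio: P_B/P_A = (V_B/V_A)³ = (1.11294)³ = 1.37854

1.379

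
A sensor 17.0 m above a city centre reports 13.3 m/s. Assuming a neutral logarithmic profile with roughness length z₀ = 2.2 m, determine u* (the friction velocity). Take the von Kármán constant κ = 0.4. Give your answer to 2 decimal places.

Log law: V(z) = (u*/κ) · ln(z/z₀) ⇒ u* = κ · V / ln(z/z₀)
u* = 0.4 × 13.3 / ln(17.0/2.2) = 0.4 × 13.3 / 2.0448
   = 5.3200 / 2.0448 = 2.6018 m/s

u* ≈ 2.60 m/s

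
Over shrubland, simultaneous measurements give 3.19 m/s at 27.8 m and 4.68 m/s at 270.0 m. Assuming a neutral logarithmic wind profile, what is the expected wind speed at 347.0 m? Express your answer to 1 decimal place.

Log law: V ∝ ln(z/z₀). From the pair, with r = V₁/V₂ = 0.68162,
ln z₀ = (ln z₁ − r·ln z₂)/(1 − r) = (3.3250 − 0.68162×5.5984)/0.31838 = -1.5421 → z₀ = 0.2139 m
V₃ = V₁ · ln(z₃/z₀)/ln(z₁/z₀) = 3.19 × 7.3915/4.8672 = 4.8444 m/s

4.8 m/s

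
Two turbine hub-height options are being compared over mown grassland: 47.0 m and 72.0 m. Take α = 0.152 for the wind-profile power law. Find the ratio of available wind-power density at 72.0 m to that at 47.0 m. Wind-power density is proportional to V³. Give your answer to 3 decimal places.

1.215

Speed ratio: V_B/V_A = (z_B/z_A)^α = (72.0/47.0)^0.152 = (1.5319)^0.152 = 1.06698
Power-density ratio: P_B/P_A = (V_B/V_A)³ = (1.06698)³ = 1.21469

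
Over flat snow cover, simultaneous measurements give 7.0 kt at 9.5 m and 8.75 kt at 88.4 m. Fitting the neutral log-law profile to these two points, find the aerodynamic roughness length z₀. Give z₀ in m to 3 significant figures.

Log law: V(z) ∝ ln(z/z₀). With r = V₁/V₂ = 7.0/8.75 = 0.80000,
r · ln(z₂/z₀) = ln(z₁/z₀) ⇒ ln z₀ = (ln z₁ − r·ln z₂)/(1 − r)
ln z₀ = (2.25129 − 0.80000×4.48187) / 0.20000 = -6.6710
z₀ = exp(-6.6710) = 0.001267 m

z₀ ≈ 0.00127 m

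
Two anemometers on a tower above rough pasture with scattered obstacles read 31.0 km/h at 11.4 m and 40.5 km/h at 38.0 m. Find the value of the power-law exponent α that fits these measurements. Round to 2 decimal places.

Power law: V₂/V₁ = (z₂/z₁)^α ⇒ α = ln(V₂/V₁) / ln(z₂/z₁)
α = ln(40.5/31.0) / ln(38.0/11.4) = ln(1.3065) / ln(3.3333)
  = 0.26731 / 1.20397 = 0.22203

α ≈ 0.22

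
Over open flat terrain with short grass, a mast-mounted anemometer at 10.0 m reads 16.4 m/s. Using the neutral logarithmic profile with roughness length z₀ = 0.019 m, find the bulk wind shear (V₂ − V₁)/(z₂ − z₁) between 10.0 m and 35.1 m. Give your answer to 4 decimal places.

0.1309 m/s/m

Log law: V₂ = V₁ · ln(z₂/z₀)/ln(z₁/z₀) = 16.4 × 7.5215/6.2659 = 19.6864 m/s
ΔV/Δz = (19.6864 − 16.4)/(35.1 − 10.0) = 3.2864/25.1000 = 0.13093 m/s/m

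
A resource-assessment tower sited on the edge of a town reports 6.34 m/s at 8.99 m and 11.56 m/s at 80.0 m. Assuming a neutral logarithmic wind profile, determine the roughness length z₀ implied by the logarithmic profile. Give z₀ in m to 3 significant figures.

Log law: V(z) ∝ ln(z/z₀). With r = V₁/V₂ = 6.34/11.56 = 0.54844,
r · ln(z₂/z₀) = ln(z₁/z₀) ⇒ ln z₀ = (ln z₁ − r·ln z₂)/(1 − r)
ln z₀ = (2.19611 − 0.54844×4.38203) / 0.45156 = -0.4588
z₀ = exp(-0.4588) = 0.6320 m

z₀ ≈ 0.632 m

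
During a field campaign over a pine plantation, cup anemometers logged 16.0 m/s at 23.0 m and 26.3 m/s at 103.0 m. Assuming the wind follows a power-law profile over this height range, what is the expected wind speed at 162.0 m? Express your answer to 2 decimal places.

30.56 m/s

First find α: α = ln(V₂/V₁)/ln(z₂/z₁) = ln(26.3/16.0)/ln(103.0/23.0) = 0.49698/1.49923 = 0.3315
Extrapolate from 103.0 m to 162.0 m: V₃ = 26.3 × (162.0/103.0)^0.3315 = 26.3 × 1.1620 = 30.5599 m/s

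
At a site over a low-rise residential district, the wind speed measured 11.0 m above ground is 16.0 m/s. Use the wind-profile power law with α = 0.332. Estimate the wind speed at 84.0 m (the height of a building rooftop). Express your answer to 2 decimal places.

Power-law profile: V₂ = V₁ · (z₂/z₁)^α
V₂ = 16.0 × (84.0/11.0)^0.332 = 16.0 × (7.6364)^0.332
    = 16.0 × 1.9639 = 31.4223 m/s

31.42 m/s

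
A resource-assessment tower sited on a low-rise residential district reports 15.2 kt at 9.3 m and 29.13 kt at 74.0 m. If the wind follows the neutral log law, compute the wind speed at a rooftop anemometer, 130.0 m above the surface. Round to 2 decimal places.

Log law: V ∝ ln(z/z₀). From the pair, with r = V₁/V₂ = 0.52180,
ln z₀ = (ln z₁ − r·ln z₂)/(1 − r) = (2.2300 − 0.52180×4.3041)/0.47820 = -0.0331 → z₀ = 0.9674 m
V₃ = V₁ · ln(z₃/z₀)/ln(z₁/z₀) = 15.2 × 4.9007/2.2631 = 32.9144 kt

32.91 kt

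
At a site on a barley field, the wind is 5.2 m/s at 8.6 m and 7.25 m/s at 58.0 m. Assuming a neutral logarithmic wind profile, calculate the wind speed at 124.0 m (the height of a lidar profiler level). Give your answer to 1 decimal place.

Log law: V ∝ ln(z/z₀). From the pair, with r = V₁/V₂ = 0.71724,
ln z₀ = (ln z₁ − r·ln z₂)/(1 − r) = (2.1518 − 0.71724×4.0604)/0.28276 = -2.6898 → z₀ = 0.06790 m
V₃ = V₁ · ln(z₃/z₀)/ln(z₁/z₀) = 5.2 × 7.5101/4.8415 = 8.0661 m/s

8.1 m/s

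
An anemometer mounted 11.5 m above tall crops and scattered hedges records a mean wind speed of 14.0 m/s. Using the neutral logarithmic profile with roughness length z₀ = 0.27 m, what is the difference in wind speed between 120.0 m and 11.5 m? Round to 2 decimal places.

8.75 m/s

Log law: V₂ = V₁ · ln(z₂/z₀)/ln(z₁/z₀) = 14.0 × 6.0968/3.7517 = 22.7513 m/s
ΔV = 22.7513 − 14.0 = 8.7513 m/s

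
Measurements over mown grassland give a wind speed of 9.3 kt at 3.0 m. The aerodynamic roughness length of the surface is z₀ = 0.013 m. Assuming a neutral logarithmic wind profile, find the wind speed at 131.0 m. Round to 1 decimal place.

Log law: V(z) ∝ ln(z/z₀), so V₂/V₁ = ln(z₂/z₀) / ln(z₁/z₀).
ln(131.0/0.013) = 9.2180, ln(3.0/0.013) = 5.4414
V₂ = 9.3 × 9.2180/5.4414 = 9.3 × 1.6940 = 15.7546 kt

15.8 kt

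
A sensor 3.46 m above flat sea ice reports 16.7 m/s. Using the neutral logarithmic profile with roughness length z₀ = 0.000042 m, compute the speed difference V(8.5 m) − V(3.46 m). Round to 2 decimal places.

1.33 m/s

Log law: V₂ = V₁ · ln(z₂/z₀)/ln(z₁/z₀) = 16.7 × 12.2179/11.3191 = 18.0261 m/s
ΔV = 18.0261 − 16.7 = 1.3261 m/s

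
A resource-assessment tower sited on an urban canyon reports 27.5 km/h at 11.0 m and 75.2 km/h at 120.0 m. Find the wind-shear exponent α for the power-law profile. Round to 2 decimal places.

α ≈ 0.42

Power law: V₂/V₁ = (z₂/z₁)^α ⇒ α = ln(V₂/V₁) / ln(z₂/z₁)
α = ln(75.2/27.5) / ln(120.0/11.0) = ln(2.7345) / ln(10.9091)
  = 1.00597 / 2.38960 = 0.42098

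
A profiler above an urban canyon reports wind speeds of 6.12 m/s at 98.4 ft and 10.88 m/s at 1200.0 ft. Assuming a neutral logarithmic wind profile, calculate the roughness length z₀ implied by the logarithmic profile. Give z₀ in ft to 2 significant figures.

z₀ ≈ 3.9 ft

Log law: V(z) ∝ ln(z/z₀). With r = V₁/V₂ = 6.12/10.88 = 0.56250,
r · ln(z₂/z₀) = ln(z₁/z₀) ⇒ ln z₀ = (ln z₁ − r·ln z₂)/(1 − r)
ln z₀ = (4.58904 − 0.56250×7.09008) / 0.43750 = 1.3734
z₀ = exp(1.3734) = 3.949 ft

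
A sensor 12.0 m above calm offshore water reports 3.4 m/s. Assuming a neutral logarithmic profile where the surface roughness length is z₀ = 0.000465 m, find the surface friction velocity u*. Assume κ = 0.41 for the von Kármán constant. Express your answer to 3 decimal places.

Log law: V(z) = (u*/κ) · ln(z/z₀) ⇒ u* = κ · V / ln(z/z₀)
u* = 0.41 × 3.4 / ln(12.0/0.000465) = 0.41 × 3.4 / 10.1584
   = 1.3940 / 10.1584 = 0.1372 m/s

u* ≈ 0.137 m/s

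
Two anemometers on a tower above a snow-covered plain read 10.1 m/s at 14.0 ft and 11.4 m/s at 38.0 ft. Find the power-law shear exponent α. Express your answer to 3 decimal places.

α ≈ 0.121

Power law: V₂/V₁ = (z₂/z₁)^α ⇒ α = ln(V₂/V₁) / ln(z₂/z₁)
α = ln(11.4/10.1) / ln(38.0/14.0) = ln(1.1287) / ln(2.7143)
  = 0.12108 / 0.99853 = 0.12126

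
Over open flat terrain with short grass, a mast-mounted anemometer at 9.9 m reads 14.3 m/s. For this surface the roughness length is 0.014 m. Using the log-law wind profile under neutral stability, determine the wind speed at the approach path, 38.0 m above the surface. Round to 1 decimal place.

Log law: V(z) ∝ ln(z/z₀), so V₂/V₁ = ln(z₂/z₀) / ln(z₁/z₀).
ln(38.0/0.014) = 7.9063, ln(9.9/0.014) = 6.5612
V₂ = 14.3 × 7.9063/6.5612 = 14.3 × 1.2050 = 17.2315 m/s

17.2 m/s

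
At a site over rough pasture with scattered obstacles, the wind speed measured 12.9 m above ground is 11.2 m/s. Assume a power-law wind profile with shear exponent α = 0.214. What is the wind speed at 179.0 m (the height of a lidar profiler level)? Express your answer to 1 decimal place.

Power-law profile: V₂ = V₁ · (z₂/z₁)^α
V₂ = 11.2 × (179.0/12.9)^0.214 = 11.2 × (13.8760)^0.214
    = 11.2 × 1.7557 = 19.6636 m/s

19.7 m/s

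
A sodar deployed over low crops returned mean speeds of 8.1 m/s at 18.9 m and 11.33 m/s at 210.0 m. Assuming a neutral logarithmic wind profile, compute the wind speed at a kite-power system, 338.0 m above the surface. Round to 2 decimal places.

11.97 m/s

Log law: V ∝ ln(z/z₀). From the pair, with r = V₁/V₂ = 0.71492,
ln z₀ = (ln z₁ − r·ln z₂)/(1 − r) = (2.9392 − 0.71492×5.3471)/0.28508 = -3.0993 → z₀ = 0.04508 m
V₃ = V₁ · ln(z₃/z₀)/ln(z₁/z₀) = 8.1 × 8.9224/6.0385 = 11.9684 m/s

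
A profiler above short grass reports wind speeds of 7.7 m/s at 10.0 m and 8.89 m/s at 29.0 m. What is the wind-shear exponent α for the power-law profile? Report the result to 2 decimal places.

α ≈ 0.13

Power law: V₂/V₁ = (z₂/z₁)^α ⇒ α = ln(V₂/V₁) / ln(z₂/z₁)
α = ln(8.89/7.7) / ln(29.0/10.0) = ln(1.1545) / ln(2.9000)
  = 0.14371 / 1.06471 = 0.13497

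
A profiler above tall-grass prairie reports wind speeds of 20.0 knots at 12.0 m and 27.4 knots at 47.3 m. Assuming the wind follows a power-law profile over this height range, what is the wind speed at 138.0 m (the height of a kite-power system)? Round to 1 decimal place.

First find α: α = ln(V₂/V₁)/ln(z₂/z₁) = ln(27.4/20.0)/ln(47.3/12.0) = 0.31481/1.37160 = 0.2295
Extrapolate from 47.3 m to 138.0 m: V₃ = 27.4 × (138.0/47.3)^0.2295 = 27.4 × 1.2786 = 35.0333 knots

35.0 knots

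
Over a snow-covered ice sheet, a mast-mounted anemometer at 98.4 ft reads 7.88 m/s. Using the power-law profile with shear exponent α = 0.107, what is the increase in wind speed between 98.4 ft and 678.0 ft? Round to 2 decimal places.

Power law: V₂ = V₁ · (z₂/z₁)^α = 7.88 × (6.8902)^0.107 = 9.6876 m/s
ΔV = 9.6876 − 7.88 = 1.8076 m/s

1.81 m/s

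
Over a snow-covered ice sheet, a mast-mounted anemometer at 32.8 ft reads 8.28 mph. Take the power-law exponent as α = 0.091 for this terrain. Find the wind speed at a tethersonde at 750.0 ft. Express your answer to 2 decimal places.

Power-law profile: V₂ = V₁ · (z₂/z₁)^α
V₂ = 8.28 × (750.0/32.8)^0.091 = 8.28 × (22.8659)^0.091
    = 8.28 × 1.3295 = 11.0082 mph

11.01 mph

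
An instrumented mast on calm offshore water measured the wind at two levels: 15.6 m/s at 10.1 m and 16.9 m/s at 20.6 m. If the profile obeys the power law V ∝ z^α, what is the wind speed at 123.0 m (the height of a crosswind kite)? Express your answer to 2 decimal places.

First find α: α = ln(V₂/V₁)/ln(z₂/z₁) = ln(16.9/15.6)/ln(20.6/10.1) = 0.08004/0.71276 = 0.1123
Extrapolate from 20.6 m to 123.0 m: V₃ = 16.9 × (123.0/20.6)^0.1123 = 16.9 × 1.2222 = 20.6555 m/s

20.66 m/s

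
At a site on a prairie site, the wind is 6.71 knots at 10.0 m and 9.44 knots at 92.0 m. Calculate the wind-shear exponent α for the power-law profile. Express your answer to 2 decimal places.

α ≈ 0.15

Power law: V₂/V₁ = (z₂/z₁)^α ⇒ α = ln(V₂/V₁) / ln(z₂/z₁)
α = ln(9.44/6.71) / ln(92.0/10.0) = ln(1.4069) / ln(9.2000)
  = 0.34136 / 2.21920 = 0.15382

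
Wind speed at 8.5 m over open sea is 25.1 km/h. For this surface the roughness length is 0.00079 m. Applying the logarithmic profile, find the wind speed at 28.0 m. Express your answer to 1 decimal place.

Log law: V(z) ∝ ln(z/z₀), so V₂/V₁ = ln(z₂/z₀) / ln(z₁/z₀).
ln(28.0/0.00079) = 10.4757, ln(8.5/0.00079) = 9.2835
V₂ = 25.1 × 10.4757/9.2835 = 25.1 × 1.1284 = 28.3232 km/h

28.3 km/h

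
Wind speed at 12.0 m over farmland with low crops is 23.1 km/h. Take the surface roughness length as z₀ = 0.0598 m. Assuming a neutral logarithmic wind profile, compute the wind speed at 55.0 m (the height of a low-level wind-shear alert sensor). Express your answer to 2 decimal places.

Log law: V(z) ∝ ln(z/z₀), so V₂/V₁ = ln(z₂/z₀) / ln(z₁/z₀).
ln(55.0/0.0598) = 6.8241, ln(12.0/0.0598) = 5.3017
V₂ = 23.1 × 6.8241/5.3017 = 23.1 × 1.2872 = 29.7334 km/h

29.73 km/h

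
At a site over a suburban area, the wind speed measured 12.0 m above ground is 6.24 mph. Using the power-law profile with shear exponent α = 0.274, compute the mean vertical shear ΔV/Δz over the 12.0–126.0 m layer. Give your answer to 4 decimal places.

Power law: V₂ = V₁ · (z₂/z₁)^α = 6.24 × (10.5000)^0.274 = 11.8848 mph
ΔV/Δz = (11.8848 − 6.24)/(126.0 − 12.0) = 5.6448/114.0000 = 0.04952 mph/m

0.0495 mph/m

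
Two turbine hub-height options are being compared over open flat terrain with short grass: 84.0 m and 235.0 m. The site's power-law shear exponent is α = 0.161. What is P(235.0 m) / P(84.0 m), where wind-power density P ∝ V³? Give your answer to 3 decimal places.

1.644

Speed ratio: V_B/V_A = (z_B/z_A)^α = (235.0/84.0)^0.161 = (2.7976)^0.161 = 1.18014
Power-density ratio: P_B/P_A = (V_B/V_A)³ = (1.18014)³ = 1.64361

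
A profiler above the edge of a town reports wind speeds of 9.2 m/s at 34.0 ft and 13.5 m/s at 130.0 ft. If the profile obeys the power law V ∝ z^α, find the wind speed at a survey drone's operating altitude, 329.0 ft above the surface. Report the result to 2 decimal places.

First find α: α = ln(V₂/V₁)/ln(z₂/z₁) = ln(13.5/9.2)/ln(130.0/34.0) = 0.38349/1.34117 = 0.2859
Extrapolate from 130.0 ft to 329.0 ft: V₃ = 13.5 × (329.0/130.0)^0.2859 = 13.5 × 1.3041 = 17.6050 m/s

17.61 m/s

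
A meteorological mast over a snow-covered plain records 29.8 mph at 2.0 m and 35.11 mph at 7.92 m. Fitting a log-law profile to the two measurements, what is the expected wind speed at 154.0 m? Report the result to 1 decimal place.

Log law: V ∝ ln(z/z₀). From the pair, with r = V₁/V₂ = 0.84876,
ln z₀ = (ln z₁ − r·ln z₂)/(1 − r) = (0.6931 − 0.84876×2.0694)/0.15124 = -7.0304 → z₀ = 0.0008846 m
V₃ = V₁ · ln(z₃/z₀)/ln(z₁/z₀) = 29.8 × 12.0674/7.7236 = 46.5598 mph

46.6 mph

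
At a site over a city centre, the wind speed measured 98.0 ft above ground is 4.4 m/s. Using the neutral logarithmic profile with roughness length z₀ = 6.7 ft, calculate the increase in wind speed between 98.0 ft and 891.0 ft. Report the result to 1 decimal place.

Log law: V₂ = V₁ · ln(z₂/z₀)/ln(z₁/z₀) = 4.4 × 4.8902/2.6829 = 8.0202 m/s
ΔV = 8.0202 − 4.4 = 3.6202 m/s

3.6 m/s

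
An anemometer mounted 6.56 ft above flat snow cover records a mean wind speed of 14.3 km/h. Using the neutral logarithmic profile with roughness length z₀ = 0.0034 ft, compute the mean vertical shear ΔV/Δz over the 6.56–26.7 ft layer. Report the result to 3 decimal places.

0.132 km/h/ft

Log law: V₂ = V₁ · ln(z₂/z₀)/ln(z₁/z₀) = 14.3 × 8.9686/7.5650 = 16.9534 km/h
ΔV/Δz = (16.9534 − 14.3)/(26.7 − 6.56) = 2.6534/20.1400 = 0.13175 km/h/ft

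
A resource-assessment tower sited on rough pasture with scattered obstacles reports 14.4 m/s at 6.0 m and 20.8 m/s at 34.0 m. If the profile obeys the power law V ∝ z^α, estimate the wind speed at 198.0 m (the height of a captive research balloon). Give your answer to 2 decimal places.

First find α: α = ln(V₂/V₁)/ln(z₂/z₁) = ln(20.8/14.4)/ln(34.0/6.0) = 0.36772/1.73460 = 0.2120
Extrapolate from 34.0 m to 198.0 m: V₃ = 20.8 × (198.0/34.0)^0.2120 = 20.8 × 1.4528 = 30.2189 m/s

30.22 m/s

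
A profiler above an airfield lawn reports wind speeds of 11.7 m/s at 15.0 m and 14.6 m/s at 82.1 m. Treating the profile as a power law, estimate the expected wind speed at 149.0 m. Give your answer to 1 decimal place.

First find α: α = ln(V₂/V₁)/ln(z₂/z₁) = ln(14.6/11.7)/ln(82.1/15.0) = 0.22143/1.69989 = 0.1303
Extrapolate from 82.1 m to 149.0 m: V₃ = 14.6 × (149.0/82.1)^0.1303 = 14.6 × 1.0807 = 15.7787 m/s

15.8 m/s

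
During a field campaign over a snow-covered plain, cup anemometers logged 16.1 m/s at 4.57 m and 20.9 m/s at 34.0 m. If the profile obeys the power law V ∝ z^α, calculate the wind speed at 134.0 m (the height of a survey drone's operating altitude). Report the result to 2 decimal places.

24.98 m/s

First find α: α = ln(V₂/V₁)/ln(z₂/z₁) = ln(20.9/16.1)/ln(34.0/4.57) = 0.26093/2.00685 = 0.1300
Extrapolate from 34.0 m to 134.0 m: V₃ = 20.9 × (134.0/34.0)^0.1300 = 20.9 × 1.1952 = 24.9798 m/s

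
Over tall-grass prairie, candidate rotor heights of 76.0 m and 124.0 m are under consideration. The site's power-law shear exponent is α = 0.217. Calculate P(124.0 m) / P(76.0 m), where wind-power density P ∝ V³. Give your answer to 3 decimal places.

Speed ratio: V_B/V_A = (z_B/z_A)^α = (124.0/76.0)^0.217 = (1.6316)^0.217 = 1.11208
Power-density ratio: P_B/P_A = (V_B/V_A)³ = (1.11208)³ = 1.37533

1.375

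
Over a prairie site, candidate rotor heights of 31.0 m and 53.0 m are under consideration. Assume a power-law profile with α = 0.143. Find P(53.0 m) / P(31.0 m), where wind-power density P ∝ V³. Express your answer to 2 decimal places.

Speed ratio: V_B/V_A = (z_B/z_A)^α = (53.0/31.0)^0.143 = (1.7097)^0.143 = 1.07971
Power-density ratio: P_B/P_A = (V_B/V_A)³ = (1.07971)³ = 1.25869

1.26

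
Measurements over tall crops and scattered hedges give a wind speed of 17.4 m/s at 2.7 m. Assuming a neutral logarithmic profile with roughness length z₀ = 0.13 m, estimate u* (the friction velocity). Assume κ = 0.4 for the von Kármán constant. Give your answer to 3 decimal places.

u* ≈ 2.294 m/s

Log law: V(z) = (u*/κ) · ln(z/z₀) ⇒ u* = κ · V / ln(z/z₀)
u* = 0.4 × 17.4 / ln(2.7/0.13) = 0.4 × 17.4 / 3.0335
   = 6.9600 / 3.0335 = 2.2944 m/s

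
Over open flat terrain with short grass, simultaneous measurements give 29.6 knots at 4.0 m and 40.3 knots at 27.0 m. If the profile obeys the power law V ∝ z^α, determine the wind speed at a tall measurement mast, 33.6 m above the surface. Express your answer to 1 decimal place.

41.7 knots

First find α: α = ln(V₂/V₁)/ln(z₂/z₁) = ln(40.3/29.6)/ln(27.0/4.0) = 0.30858/1.90954 = 0.1616
Extrapolate from 27.0 m to 33.6 m: V₃ = 40.3 × (33.6/27.0)^0.1616 = 40.3 × 1.0360 = 41.7497 knots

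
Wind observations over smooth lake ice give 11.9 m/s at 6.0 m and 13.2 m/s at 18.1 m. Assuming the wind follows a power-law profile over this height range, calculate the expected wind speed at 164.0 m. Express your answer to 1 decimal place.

First find α: α = ln(V₂/V₁)/ln(z₂/z₁) = ln(13.2/11.9)/ln(18.1/6.0) = 0.10368/1.10415 = 0.0939
Extrapolate from 18.1 m to 164.0 m: V₃ = 13.2 × (164.0/18.1)^0.0939 = 13.2 × 1.2299 = 16.2349 m/s

16.2 m/s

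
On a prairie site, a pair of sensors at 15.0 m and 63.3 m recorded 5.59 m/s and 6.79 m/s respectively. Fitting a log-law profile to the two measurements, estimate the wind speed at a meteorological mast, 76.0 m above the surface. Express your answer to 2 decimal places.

Log law: V ∝ ln(z/z₀). From the pair, with r = V₁/V₂ = 0.82327,
ln z₀ = (ln z₁ − r·ln z₂)/(1 − r) = (2.7081 − 0.82327×4.1479)/0.17673 = -3.9992 → z₀ = 0.01833 m
V₃ = V₁ · ln(z₃/z₀)/ln(z₁/z₀) = 5.59 × 8.3299/6.7072 = 6.9424 m/s

6.94 m/s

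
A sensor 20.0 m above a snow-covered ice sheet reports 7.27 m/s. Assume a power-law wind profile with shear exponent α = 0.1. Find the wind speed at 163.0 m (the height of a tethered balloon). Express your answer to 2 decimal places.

Power-law profile: V₂ = V₁ · (z₂/z₁)^α
V₂ = 7.27 × (163.0/20.0)^0.1 = 7.27 × (8.1500)^0.1
    = 7.27 × 1.2334 = 8.9671 m/s

8.97 m/s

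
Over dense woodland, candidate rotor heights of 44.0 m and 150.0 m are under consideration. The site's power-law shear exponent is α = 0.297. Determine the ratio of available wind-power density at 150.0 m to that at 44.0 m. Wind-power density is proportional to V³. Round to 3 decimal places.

2.983

Speed ratio: V_B/V_A = (z_B/z_A)^α = (150.0/44.0)^0.297 = (3.4091)^0.297 = 1.43944
Power-density ratio: P_B/P_A = (V_B/V_A)³ = (1.43944)³ = 2.98250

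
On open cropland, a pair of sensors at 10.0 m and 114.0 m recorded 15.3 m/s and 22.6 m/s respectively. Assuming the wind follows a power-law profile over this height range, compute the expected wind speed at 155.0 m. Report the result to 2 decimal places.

23.74 m/s

First find α: α = ln(V₂/V₁)/ln(z₂/z₁) = ln(22.6/15.3)/ln(114.0/10.0) = 0.39010/2.43361 = 0.1603
Extrapolate from 114.0 m to 155.0 m: V₃ = 22.6 × (155.0/114.0)^0.1603 = 22.6 × 1.0505 = 23.7408 m/s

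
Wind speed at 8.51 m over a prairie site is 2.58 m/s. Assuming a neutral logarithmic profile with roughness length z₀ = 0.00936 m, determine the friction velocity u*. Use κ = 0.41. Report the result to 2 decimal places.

u* ≈ 0.16 m/s

Log law: V(z) = (u*/κ) · ln(z/z₀) ⇒ u* = κ · V / ln(z/z₀)
u* = 0.41 × 2.58 / ln(8.51/0.00936) = 0.41 × 2.58 / 6.8126
   = 1.0578 / 6.8126 = 0.1553 m/s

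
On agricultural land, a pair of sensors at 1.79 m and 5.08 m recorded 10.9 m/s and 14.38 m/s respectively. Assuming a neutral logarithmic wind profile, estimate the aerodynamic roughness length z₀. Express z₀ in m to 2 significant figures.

z₀ ≈ 0.068 m

Log law: V(z) ∝ ln(z/z₀). With r = V₁/V₂ = 10.9/14.38 = 0.75800,
r · ln(z₂/z₀) = ln(z₁/z₀) ⇒ ln z₀ = (ln z₁ − r·ln z₂)/(1 − r)
ln z₀ = (0.58222 − 0.75800×1.62531) / 0.24200 = -2.6850
z₀ = exp(-2.6850) = 0.06822 m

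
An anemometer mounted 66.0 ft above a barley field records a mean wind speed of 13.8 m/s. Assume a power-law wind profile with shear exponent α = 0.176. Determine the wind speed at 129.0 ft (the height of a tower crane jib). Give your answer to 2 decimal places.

Power-law profile: V₂ = V₁ · (z₂/z₁)^α
V₂ = 13.8 × (129.0/66.0)^0.176 = 13.8 × (1.9545)^0.176
    = 13.8 × 1.1252 = 15.5276 m/s

15.53 m/s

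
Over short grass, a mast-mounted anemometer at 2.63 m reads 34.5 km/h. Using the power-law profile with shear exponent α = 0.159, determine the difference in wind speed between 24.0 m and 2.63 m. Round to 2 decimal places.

Power law: V₂ = V₁ · (z₂/z₁)^α = 34.5 × (9.1255)^0.159 = 49.0343 km/h
ΔV = 49.0343 − 34.5 = 14.5343 km/h

14.53 km/h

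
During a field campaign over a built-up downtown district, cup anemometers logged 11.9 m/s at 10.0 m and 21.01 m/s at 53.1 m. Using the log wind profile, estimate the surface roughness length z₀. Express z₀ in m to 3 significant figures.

Log law: V(z) ∝ ln(z/z₀). With r = V₁/V₂ = 11.9/21.01 = 0.56640,
r · ln(z₂/z₀) = ln(z₁/z₀) ⇒ ln z₀ = (ln z₁ − r·ln z₂)/(1 − r)
ln z₀ = (2.30259 − 0.56640×3.97218) / 0.43360 = 0.1217
z₀ = exp(0.1217) = 1.129 m

z₀ ≈ 1.13 m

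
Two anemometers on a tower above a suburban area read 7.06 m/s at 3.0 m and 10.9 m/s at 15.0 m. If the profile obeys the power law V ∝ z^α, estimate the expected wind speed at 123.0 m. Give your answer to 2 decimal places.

19.23 m/s

First find α: α = ln(V₂/V₁)/ln(z₂/z₁) = ln(10.9/7.06)/ln(15.0/3.0) = 0.43432/1.60944 = 0.2699
Extrapolate from 15.0 m to 123.0 m: V₃ = 10.9 × (123.0/15.0)^0.2699 = 10.9 × 1.7644 = 19.2320 m/s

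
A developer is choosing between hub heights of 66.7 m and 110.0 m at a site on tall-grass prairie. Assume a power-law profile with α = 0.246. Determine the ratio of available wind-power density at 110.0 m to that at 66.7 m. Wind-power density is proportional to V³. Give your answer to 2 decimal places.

1.45

Speed ratio: V_B/V_A = (z_B/z_A)^α = (110.0/66.7)^0.246 = (1.6492)^0.246 = 1.13096
Power-density ratio: P_B/P_A = (V_B/V_A)³ = (1.13096)³ = 1.44658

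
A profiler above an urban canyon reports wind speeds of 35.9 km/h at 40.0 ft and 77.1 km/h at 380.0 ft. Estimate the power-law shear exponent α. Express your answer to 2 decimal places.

Power law: V₂/V₁ = (z₂/z₁)^α ⇒ α = ln(V₂/V₁) / ln(z₂/z₁)
α = ln(77.1/35.9) / ln(380.0/40.0) = ln(2.1476) / ln(9.5000)
  = 0.76437 / 2.25129 = 0.33952

α ≈ 0.34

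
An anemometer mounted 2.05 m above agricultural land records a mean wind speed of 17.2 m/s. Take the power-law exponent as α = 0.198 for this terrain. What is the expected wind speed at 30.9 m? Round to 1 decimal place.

29.4 m/s

Power-law profile: V₂ = V₁ · (z₂/z₁)^α
V₂ = 17.2 × (30.9/2.05)^0.198 = 17.2 × (15.0732)^0.198
    = 17.2 × 1.7111 = 29.4315 m/s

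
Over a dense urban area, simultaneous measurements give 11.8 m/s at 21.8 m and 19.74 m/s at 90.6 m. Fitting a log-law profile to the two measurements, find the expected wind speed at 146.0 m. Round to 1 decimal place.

Log law: V ∝ ln(z/z₀). From the pair, with r = V₁/V₂ = 0.59777,
ln z₀ = (ln z₁ − r·ln z₂)/(1 − r) = (3.0819 − 0.59777×4.5065)/0.40223 = 0.9648 → z₀ = 2.624 m
V₃ = V₁ · ln(z₃/z₀)/ln(z₁/z₀) = 11.8 × 4.0188/2.1171 = 22.3995 m/s

22.4 m/s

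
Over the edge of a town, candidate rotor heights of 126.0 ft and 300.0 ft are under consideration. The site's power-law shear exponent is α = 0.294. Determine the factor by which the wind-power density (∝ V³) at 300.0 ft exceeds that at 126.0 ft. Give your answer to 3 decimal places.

2.149

Speed ratio: V_B/V_A = (z_B/z_A)^α = (300.0/126.0)^0.294 = (2.3810)^0.294 = 1.29052
Power-density ratio: P_B/P_A = (V_B/V_A)³ = (1.29052)³ = 2.14929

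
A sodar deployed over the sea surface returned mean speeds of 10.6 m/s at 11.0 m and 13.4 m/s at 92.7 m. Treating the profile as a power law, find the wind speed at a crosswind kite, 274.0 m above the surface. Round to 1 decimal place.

First find α: α = ln(V₂/V₁)/ln(z₂/z₁) = ln(13.4/10.6)/ln(92.7/11.0) = 0.23440/2.13147 = 0.1100
Extrapolate from 92.7 m to 274.0 m: V₃ = 13.4 × (274.0/92.7)^0.1100 = 13.4 × 1.1266 = 15.0961 m/s

15.1 m/s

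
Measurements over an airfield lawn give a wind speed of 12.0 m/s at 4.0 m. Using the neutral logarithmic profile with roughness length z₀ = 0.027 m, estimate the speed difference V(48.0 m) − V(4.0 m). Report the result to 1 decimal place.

6.0 m/s

Log law: V₂ = V₁ · ln(z₂/z₀)/ln(z₁/z₀) = 12.0 × 7.4831/4.9982 = 17.9659 m/s
ΔV = 17.9659 − 12.0 = 5.9659 m/s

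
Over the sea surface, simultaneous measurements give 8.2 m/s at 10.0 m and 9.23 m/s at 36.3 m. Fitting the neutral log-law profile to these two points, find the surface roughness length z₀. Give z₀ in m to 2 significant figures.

Log law: V(z) ∝ ln(z/z₀). With r = V₁/V₂ = 8.2/9.23 = 0.88841,
r · ln(z₂/z₀) = ln(z₁/z₀) ⇒ ln z₀ = (ln z₁ − r·ln z₂)/(1 − r)
ln z₀ = (2.30259 − 0.88841×3.59182) / 0.11159 = -7.9612
z₀ = exp(-7.9612) = 0.0003487 m

z₀ ≈ 0.00035 m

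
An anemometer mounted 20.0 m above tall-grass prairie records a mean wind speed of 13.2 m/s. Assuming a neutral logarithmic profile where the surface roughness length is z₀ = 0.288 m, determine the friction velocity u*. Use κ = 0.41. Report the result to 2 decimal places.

Log law: V(z) = (u*/κ) · ln(z/z₀) ⇒ u* = κ · V / ln(z/z₀)
u* = 0.41 × 13.2 / ln(20.0/0.288) = 0.41 × 13.2 / 4.2405
   = 5.4120 / 4.2405 = 1.2763 m/s

u* ≈ 1.28 m/s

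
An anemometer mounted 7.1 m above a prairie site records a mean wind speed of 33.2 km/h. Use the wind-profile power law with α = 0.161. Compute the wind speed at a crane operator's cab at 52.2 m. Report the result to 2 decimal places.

Power-law profile: V₂ = V₁ · (z₂/z₁)^α
V₂ = 33.2 × (52.2/7.1)^0.161 = 33.2 × (7.3521)^0.161
    = 33.2 × 1.3788 = 45.7752 km/h

45.78 km/h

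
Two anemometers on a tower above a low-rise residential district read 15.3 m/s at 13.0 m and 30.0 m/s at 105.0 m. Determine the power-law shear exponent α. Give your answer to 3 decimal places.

Power law: V₂/V₁ = (z₂/z₁)^α ⇒ α = ln(V₂/V₁) / ln(z₂/z₁)
α = ln(30.0/15.3) / ln(105.0/13.0) = ln(1.9608) / ln(8.0769)
  = 0.67334 / 2.08901 = 0.32233

α ≈ 0.322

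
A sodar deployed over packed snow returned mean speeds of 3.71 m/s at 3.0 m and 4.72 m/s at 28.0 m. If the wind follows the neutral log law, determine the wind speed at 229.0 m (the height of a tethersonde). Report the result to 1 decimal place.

Log law: V ∝ ln(z/z₀). From the pair, with r = V₁/V₂ = 0.78602,
ln z₀ = (ln z₁ − r·ln z₂)/(1 − r) = (1.0986 − 0.78602×3.3322)/0.21398 = -7.1060 → z₀ = 0.0008202 m
V₃ = V₁ · ln(z₃/z₀)/ln(z₁/z₀) = 3.71 × 12.5397/8.2046 = 5.6703 m/s

5.7 m/s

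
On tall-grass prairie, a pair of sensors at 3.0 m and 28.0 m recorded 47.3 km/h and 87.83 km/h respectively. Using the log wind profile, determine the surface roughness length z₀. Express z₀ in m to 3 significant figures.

z₀ ≈ 0.221 m

Log law: V(z) ∝ ln(z/z₀). With r = V₁/V₂ = 47.3/87.83 = 0.53854,
r · ln(z₂/z₀) = ln(z₁/z₀) ⇒ ln z₀ = (ln z₁ − r·ln z₂)/(1 − r)
ln z₀ = (1.09861 − 0.53854×3.33220) / 0.46146 = -1.5081
z₀ = exp(-1.5081) = 0.2213 m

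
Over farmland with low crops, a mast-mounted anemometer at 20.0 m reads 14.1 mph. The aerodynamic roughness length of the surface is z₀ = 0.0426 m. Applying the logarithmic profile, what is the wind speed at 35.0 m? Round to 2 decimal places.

15.38 mph

Log law: V(z) ∝ ln(z/z₀), so V₂/V₁ = ln(z₂/z₀) / ln(z₁/z₀).
ln(35.0/0.0426) = 6.7112, ln(20.0/0.0426) = 6.1516
V₂ = 14.1 × 6.7112/6.1516 = 14.1 × 1.0910 = 15.3827 mph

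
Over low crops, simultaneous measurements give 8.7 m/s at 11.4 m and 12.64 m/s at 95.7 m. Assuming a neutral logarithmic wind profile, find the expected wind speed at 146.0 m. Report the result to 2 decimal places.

13.42 m/s

Log law: V ∝ ln(z/z₀). From the pair, with r = V₁/V₂ = 0.68829,
ln z₀ = (ln z₁ − r·ln z₂)/(1 − r) = (2.4336 − 0.68829×4.5612)/0.31171 = -2.2644 → z₀ = 0.1039 m
V₃ = V₁ · ln(z₃/z₀)/ln(z₁/z₀) = 8.7 × 7.2480/4.6980 = 13.4222 m/s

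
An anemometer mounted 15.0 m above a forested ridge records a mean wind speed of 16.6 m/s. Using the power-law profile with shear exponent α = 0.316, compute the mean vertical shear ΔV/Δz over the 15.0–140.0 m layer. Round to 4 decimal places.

Power law: V₂ = V₁ · (z₂/z₁)^α = 16.6 × (9.3333)^0.316 = 33.6233 m/s
ΔV/Δz = (33.6233 − 16.6)/(140.0 − 15.0) = 17.0233/125.0000 = 0.13619 m/s/m

0.1362 m/s/m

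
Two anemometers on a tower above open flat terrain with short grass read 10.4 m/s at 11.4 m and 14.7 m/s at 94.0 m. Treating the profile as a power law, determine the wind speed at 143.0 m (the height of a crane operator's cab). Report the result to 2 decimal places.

15.75 m/s

First find α: α = ln(V₂/V₁)/ln(z₂/z₁) = ln(14.7/10.4)/ln(94.0/11.4) = 0.34604/2.10968 = 0.1640
Extrapolate from 94.0 m to 143.0 m: V₃ = 14.7 × (143.0/94.0)^0.1640 = 14.7 × 1.0712 = 15.7472 m/s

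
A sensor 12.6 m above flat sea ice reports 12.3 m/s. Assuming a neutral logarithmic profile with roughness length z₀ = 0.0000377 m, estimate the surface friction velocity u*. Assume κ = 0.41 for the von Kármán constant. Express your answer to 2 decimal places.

u* ≈ 0.40 m/s

Log law: V(z) = (u*/κ) · ln(z/z₀) ⇒ u* = κ · V / ln(z/z₀)
u* = 0.41 × 12.3 / ln(12.6/0.0000377) = 0.41 × 12.3 / 12.7195
   = 5.0430 / 12.7195 = 0.3965 m/s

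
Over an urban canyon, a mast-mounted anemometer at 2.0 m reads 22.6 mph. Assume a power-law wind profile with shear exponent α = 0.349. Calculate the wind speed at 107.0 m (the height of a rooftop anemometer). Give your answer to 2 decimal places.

Power-law profile: V₂ = V₁ · (z₂/z₁)^α
V₂ = 22.6 × (107.0/2.0)^0.349 = 22.6 × (53.5000)^0.349
    = 22.6 × 4.0105 = 90.6367 mph

90.64 mph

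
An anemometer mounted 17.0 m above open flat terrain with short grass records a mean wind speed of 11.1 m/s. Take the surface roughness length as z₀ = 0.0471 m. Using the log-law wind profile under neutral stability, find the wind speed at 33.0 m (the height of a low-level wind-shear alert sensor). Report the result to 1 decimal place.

12.4 m/s

Log law: V(z) ∝ ln(z/z₀), so V₂/V₁ = ln(z₂/z₀) / ln(z₁/z₀).
ln(33.0/0.0471) = 6.5520, ln(17.0/0.0471) = 5.8887
V₂ = 11.1 × 6.5520/5.8887 = 11.1 × 1.1126 = 12.3503 m/s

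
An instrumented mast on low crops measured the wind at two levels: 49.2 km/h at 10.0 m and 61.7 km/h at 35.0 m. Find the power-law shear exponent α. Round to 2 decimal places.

α ≈ 0.18

Power law: V₂/V₁ = (z₂/z₁)^α ⇒ α = ln(V₂/V₁) / ln(z₂/z₁)
α = ln(61.7/49.2) / ln(35.0/10.0) = ln(1.2541) / ln(3.5000)
  = 0.22639 / 1.25276 = 0.18071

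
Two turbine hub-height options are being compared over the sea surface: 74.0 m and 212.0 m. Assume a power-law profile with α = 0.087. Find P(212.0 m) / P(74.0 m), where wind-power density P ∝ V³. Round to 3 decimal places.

1.316

Speed ratio: V_B/V_A = (z_B/z_A)^α = (212.0/74.0)^0.087 = (2.8649)^0.087 = 1.09589
Power-density ratio: P_B/P_A = (V_B/V_A)³ = (1.09589)³ = 1.31615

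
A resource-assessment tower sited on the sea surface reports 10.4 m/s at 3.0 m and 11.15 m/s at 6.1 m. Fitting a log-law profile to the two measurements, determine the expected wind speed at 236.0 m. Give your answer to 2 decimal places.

Log law: V ∝ ln(z/z₀). From the pair, with r = V₁/V₂ = 0.93274,
ln z₀ = (ln z₁ − r·ln z₂)/(1 − r) = (1.0986 − 0.93274×1.8083)/0.06726 = -8.7422 → z₀ = 0.0001597 m
V₃ = V₁ · ln(z₃/z₀)/ln(z₁/z₀) = 10.4 × 14.2061/9.8408 = 15.0132 m/s

15.01 m/s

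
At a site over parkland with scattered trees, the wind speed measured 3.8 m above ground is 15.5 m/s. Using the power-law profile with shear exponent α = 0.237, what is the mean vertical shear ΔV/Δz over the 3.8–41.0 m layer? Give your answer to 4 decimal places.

Power law: V₂ = V₁ · (z₂/z₁)^α = 15.5 × (10.7895)^0.237 = 27.2366 m/s
ΔV/Δz = (27.2366 − 15.5)/(41.0 − 3.8) = 11.7366/37.2000 = 0.31550 m/s/m

0.3155 m/s/m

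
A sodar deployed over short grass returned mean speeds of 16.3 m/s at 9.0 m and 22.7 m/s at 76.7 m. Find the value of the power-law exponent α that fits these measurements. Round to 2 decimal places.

Power law: V₂/V₁ = (z₂/z₁)^α ⇒ α = ln(V₂/V₁) / ln(z₂/z₁)
α = ln(22.7/16.3) / ln(76.7/9.0) = ln(1.3926) / ln(8.5222)
  = 0.33120 / 2.14268 = 0.15457

α ≈ 0.15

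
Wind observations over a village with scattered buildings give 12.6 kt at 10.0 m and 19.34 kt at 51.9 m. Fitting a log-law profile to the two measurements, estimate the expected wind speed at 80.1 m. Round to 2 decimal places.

Log law: V ∝ ln(z/z₀). From the pair, with r = V₁/V₂ = 0.65150,
ln z₀ = (ln z₁ − r·ln z₂)/(1 − r) = (2.3026 − 0.65150×3.9493)/0.34850 = -0.7759 → z₀ = 0.4603 m
V₃ = V₁ · ln(z₃/z₀)/ln(z₁/z₀) = 12.6 × 5.1592/3.0785 = 21.1162 kt

21.12 kt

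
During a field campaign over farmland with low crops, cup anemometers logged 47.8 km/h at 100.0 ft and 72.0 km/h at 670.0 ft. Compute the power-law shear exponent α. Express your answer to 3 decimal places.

α ≈ 0.215

Power law: V₂/V₁ = (z₂/z₁)^α ⇒ α = ln(V₂/V₁) / ln(z₂/z₁)
α = ln(72.0/47.8) / ln(670.0/100.0) = ln(1.5063) / ln(6.7000)
  = 0.40964 / 1.90211 = 0.21536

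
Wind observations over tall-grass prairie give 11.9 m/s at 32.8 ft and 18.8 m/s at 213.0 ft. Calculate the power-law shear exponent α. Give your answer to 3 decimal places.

α ≈ 0.244

Power law: V₂/V₁ = (z₂/z₁)^α ⇒ α = ln(V₂/V₁) / ln(z₂/z₁)
α = ln(18.8/11.9) / ln(213.0/32.8) = ln(1.5798) / ln(6.4939)
  = 0.45732 / 1.87086 = 0.24444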